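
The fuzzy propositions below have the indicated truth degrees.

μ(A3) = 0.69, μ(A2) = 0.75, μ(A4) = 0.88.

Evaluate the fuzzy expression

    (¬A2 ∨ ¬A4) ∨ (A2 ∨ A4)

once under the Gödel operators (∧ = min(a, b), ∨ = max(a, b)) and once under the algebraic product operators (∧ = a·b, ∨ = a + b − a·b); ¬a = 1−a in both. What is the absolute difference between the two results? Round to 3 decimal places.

Under Gödel:
  ¬A2 = 1 − 0.75 = 0.25
  ¬A4 = 1 − 0.88 = 0.12
  ¬A2 ∨ ¬A4 = max(a, b) on (0.25, 0.12) = 0.25
  A2 ∨ A4 = max(a, b) on (0.75, 0.88) = 0.88
  (¬A2 ∨ ¬A4) ∨ (A2 ∨ A4) = max(a, b) on (0.25, 0.88) = 0.88
  → value = 0.8800
Under algebraic product:
  ¬A2 = 1 − 0.7500 = 0.2500
  ¬A4 = 1 − 0.8800 = 0.1200
  ¬A2 ∨ ¬A4 = a + b − a·b on (0.2500, 0.1200) = 0.3400
  A2 ∨ A4 = a + b − a·b on (0.7500, 0.8800) = 0.9700
  (¬A2 ∨ ¬A4) ∨ (A2 ∨ A4) = a + b − a·b on (0.3400, 0.9700) = 0.9802
  → value = 0.9802
|0.8800 − 0.9802| = 0.100

0.100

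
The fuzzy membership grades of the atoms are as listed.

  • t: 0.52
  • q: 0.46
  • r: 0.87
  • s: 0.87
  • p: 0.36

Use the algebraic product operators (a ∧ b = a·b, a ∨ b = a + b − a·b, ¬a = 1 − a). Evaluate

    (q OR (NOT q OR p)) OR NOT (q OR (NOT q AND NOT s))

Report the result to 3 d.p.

NOT q = 1 − 0.4600 = 0.5400
NOT q OR p = a + b − a·b on (0.5400, 0.3600) = 0.7056
q OR (NOT q OR p) = a + b − a·b on (0.4600, 0.7056) = 0.8410
NOT q = 1 − 0.4600 = 0.5400
NOT s = 1 − 0.8700 = 0.1300
NOT q AND NOT s = a·b on (0.5400, 0.1300) = 0.0702
q OR (NOT q AND NOT s) = a + b − a·b on (0.4600, 0.0702) = 0.4979
NOT (q OR (NOT q AND NOT s)) = 1 − 0.4979 = 0.5021
(q OR (NOT q OR p)) OR NOT (q OR (NOT q AND NOT s)) = a + b − a·b on (0.8410, 0.5021) = 0.9208

0.921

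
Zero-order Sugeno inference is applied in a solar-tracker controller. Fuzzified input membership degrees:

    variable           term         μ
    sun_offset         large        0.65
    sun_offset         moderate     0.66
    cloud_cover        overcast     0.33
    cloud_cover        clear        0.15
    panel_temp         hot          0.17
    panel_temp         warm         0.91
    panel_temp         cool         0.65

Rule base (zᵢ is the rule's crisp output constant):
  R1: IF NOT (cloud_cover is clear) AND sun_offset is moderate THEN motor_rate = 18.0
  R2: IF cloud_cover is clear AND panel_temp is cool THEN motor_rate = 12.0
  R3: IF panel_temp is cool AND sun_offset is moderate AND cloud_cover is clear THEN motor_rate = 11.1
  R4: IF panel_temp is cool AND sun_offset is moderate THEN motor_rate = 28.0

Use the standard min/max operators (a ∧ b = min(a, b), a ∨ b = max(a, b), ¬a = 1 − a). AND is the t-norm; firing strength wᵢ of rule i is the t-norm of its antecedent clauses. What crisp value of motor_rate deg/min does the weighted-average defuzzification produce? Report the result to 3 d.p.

20.835

R1 (z=18.0): ¬clear=1−0.15=0.85, moderate=0.66; AND[min(a, b)] → w = 0.66
R2 (z=12.0): clear=0.15, cool=0.65; AND[min(a, b)] → w = 0.15
R3 (z=11.1): cool=0.65, moderate=0.66, clear=0.15; AND[min(a, b)] → w = 0.15
R4 (z=28.0): cool=0.65, moderate=0.66; AND[min(a, b)] → w = 0.65
Weighted average = (0.66·18.0 + 0.15·12.0 + 0.15·11.1 + 0.65·28.0) / (0.66 + 0.15 + 0.15 + 0.65)
  = 33.5450 / 1.6100 = 20.835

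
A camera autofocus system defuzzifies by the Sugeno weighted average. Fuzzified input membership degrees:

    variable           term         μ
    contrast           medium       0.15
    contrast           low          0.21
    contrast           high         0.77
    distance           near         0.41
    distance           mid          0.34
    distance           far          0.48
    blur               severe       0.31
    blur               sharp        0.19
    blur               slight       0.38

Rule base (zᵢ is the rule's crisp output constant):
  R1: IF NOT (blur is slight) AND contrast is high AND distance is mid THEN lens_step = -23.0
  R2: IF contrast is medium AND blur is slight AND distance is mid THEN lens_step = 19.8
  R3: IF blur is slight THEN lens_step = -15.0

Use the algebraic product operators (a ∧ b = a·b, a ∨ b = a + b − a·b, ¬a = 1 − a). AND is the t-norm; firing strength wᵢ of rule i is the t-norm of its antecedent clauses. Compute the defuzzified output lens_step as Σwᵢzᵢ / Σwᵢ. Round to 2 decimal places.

R1 (z=-23.0): ¬slight=1−0.38=0.62, high=0.77, mid=0.34; AND[a·b] → w = 0.1623
R2 (z=19.8): medium=0.15, slight=0.38, mid=0.34; AND[a·b] → w = 0.0194
R3 (z=-15.0): slight=0.38 → w = 0.3800
Weighted average = (0.1623·-23.0 + 0.0194·19.8 + 0.3800·-15.0) / (0.1623 + 0.0194 + 0.3800)
  = -9.0495 / 0.5617 = -16.11

-16.11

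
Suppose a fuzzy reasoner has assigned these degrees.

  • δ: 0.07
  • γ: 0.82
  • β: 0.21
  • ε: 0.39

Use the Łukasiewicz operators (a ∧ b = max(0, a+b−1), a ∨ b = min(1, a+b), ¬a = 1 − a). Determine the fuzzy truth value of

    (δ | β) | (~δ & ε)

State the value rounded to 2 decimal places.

0.60

δ | β = min(1, a+b) on (0.07, 0.21) = 0.28
~δ = 1 − 0.07 = 0.93
~δ & ε = max(0, a+b−1) on (0.93, 0.39) = 0.32
(δ | β) | (~δ & ε) = min(1, a+b) on (0.28, 0.32) = 0.60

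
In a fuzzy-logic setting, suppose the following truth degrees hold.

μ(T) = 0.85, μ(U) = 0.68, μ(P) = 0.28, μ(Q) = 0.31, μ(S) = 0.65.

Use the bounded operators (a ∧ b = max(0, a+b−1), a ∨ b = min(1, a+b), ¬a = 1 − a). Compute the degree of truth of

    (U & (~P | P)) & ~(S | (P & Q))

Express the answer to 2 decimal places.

~P = 1 − 0.28 = 0.72
~P | P = min(1, a+b) on (0.72, 0.28) = 1.00
U & (~P | P) = max(0, a+b−1) on (0.68, 1.00) = 0.68
P & Q = max(0, a+b−1) on (0.28, 0.31) = 0.00
S | (P & Q) = min(1, a+b) on (0.65, 0.00) = 0.65
~(S | (P & Q)) = 1 − 0.65 = 0.35
(U & (~P | P)) & ~(S | (P & Q)) = max(0, a+b−1) on (0.68, 0.35) = 0.03

0.03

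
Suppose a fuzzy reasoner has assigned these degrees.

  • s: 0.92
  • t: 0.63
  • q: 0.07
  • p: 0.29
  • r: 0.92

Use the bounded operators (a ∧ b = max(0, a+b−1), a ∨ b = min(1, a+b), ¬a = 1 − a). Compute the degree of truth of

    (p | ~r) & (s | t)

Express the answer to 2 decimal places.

~r = 1 − 0.92 = 0.08
p | ~r = min(1, a+b) on (0.29, 0.08) = 0.37
s | t = min(1, a+b) on (0.92, 0.63) = 1.00
(p | ~r) & (s | t) = max(0, a+b−1) on (0.37, 1.00) = 0.37

0.37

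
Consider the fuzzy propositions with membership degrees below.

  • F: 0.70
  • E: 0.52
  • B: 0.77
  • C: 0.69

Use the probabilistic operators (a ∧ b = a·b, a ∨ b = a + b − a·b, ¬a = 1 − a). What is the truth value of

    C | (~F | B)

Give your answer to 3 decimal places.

0.950

~F = 1 − 0.7000 = 0.3000
~F | B = a + b − a·b on (0.3000, 0.7700) = 0.8390
C | (~F | B) = a + b − a·b on (0.6900, 0.8390) = 0.9501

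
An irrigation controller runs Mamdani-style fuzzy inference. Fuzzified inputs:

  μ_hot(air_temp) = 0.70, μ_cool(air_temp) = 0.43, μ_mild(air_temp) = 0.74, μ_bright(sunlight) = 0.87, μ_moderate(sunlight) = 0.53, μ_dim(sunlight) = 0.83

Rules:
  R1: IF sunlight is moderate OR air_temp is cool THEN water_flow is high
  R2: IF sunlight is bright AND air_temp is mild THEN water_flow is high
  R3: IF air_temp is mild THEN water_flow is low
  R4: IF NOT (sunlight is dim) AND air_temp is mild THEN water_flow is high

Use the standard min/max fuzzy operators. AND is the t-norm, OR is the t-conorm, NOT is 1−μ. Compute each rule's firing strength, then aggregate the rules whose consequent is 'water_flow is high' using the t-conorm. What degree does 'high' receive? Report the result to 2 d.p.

R1: moderate=0.53, cool=0.43; OR[max(a, b)] → w = 0.53
R2: bright=0.87, mild=0.74; AND[min(a, b)] → w = 0.74
R3: mild=0.74 → w = 0.74
R4: ¬dim=1−0.83=0.17, mild=0.74; AND[min(a, b)] → w = 0.17
Rules with consequent 'high': {R1, R2, R4} → strengths 0.53, 0.74, 0.17
Aggregate via t-conorm [max(a, b)]: 0.74

0.74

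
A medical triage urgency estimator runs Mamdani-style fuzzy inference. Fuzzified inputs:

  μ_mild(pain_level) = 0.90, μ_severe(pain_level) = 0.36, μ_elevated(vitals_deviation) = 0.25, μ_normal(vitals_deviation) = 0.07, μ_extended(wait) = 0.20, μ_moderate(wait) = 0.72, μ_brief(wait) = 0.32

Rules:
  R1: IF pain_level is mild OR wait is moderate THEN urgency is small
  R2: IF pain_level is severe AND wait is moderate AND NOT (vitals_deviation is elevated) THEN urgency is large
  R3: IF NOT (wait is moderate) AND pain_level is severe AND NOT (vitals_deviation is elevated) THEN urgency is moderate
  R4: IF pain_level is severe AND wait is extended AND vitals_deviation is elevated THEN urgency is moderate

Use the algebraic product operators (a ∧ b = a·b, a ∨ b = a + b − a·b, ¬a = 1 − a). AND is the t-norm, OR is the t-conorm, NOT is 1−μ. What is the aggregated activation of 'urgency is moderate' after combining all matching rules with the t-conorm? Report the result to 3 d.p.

0.092

R1: mild=0.90, moderate=0.72; OR[a + b − a·b] → w = 0.9720
R2: severe=0.36, moderate=0.72, ¬elevated=1−0.25=0.75; AND[a·b] → w = 0.1944
R3: ¬moderate=1−0.72=0.28, severe=0.36, ¬elevated=1−0.25=0.75; AND[a·b] → w = 0.0756
R4: severe=0.36, extended=0.20, elevated=0.25; AND[a·b] → w = 0.0180
Rules with consequent 'moderate': {R3, R4} → strengths 0.0756, 0.0180
Aggregate via t-conorm [a + b − a·b]: 0.0922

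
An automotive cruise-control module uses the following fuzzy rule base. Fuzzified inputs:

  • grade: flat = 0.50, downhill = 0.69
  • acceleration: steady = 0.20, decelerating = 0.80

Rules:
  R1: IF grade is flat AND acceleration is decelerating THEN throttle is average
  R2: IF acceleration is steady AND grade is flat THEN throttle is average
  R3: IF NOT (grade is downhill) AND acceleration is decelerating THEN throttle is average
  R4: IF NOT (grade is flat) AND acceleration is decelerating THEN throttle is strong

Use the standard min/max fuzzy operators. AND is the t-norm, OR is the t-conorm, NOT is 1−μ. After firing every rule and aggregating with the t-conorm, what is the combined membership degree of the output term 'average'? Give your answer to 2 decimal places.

R1: flat=0.50, decelerating=0.80; AND[min(a, b)] → w = 0.50
R2: steady=0.20, flat=0.50; AND[min(a, b)] → w = 0.20
R3: ¬downhill=1−0.69=0.31, decelerating=0.80; AND[min(a, b)] → w = 0.31
R4: ¬flat=1−0.50=0.50, decelerating=0.80; AND[min(a, b)] → w = 0.50
Rules with consequent 'average': {R1, R2, R3} → strengths 0.50, 0.20, 0.31
Aggregate via t-conorm [max(a, b)]: 0.50

0.50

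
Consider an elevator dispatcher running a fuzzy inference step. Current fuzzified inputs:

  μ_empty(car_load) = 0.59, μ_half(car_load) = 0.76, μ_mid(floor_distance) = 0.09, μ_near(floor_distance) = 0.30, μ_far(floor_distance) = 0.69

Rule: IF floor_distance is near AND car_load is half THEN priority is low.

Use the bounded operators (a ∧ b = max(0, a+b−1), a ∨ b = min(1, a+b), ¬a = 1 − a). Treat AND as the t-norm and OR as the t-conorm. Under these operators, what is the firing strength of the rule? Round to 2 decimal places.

0.06

firing strength: near=0.30, half=0.76; AND[max(0, a+b−1)] → w = 0.06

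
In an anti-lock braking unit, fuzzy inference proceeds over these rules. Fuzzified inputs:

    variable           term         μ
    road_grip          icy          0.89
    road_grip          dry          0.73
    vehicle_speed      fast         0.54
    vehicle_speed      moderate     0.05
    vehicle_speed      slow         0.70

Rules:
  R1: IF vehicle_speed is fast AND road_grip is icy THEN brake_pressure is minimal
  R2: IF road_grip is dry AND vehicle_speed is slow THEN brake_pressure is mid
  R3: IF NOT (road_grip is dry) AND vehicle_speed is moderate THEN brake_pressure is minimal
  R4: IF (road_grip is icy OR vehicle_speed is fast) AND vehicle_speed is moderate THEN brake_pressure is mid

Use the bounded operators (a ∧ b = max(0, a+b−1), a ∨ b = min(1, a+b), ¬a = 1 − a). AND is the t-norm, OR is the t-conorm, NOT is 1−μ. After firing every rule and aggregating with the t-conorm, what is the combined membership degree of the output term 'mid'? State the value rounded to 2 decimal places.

0.48

R1: fast=0.54, icy=0.89; AND[max(0, a+b−1)] → w = 0.43
R2: dry=0.73, slow=0.70; AND[max(0, a+b−1)] → w = 0.43
R3: ¬dry=1−0.73=0.27, moderate=0.05; AND[max(0, a+b−1)] → w = 0.00
R4: (icy=0.89 OR fast=0.54) = 1.00; AND[max(0, a+b−1)] with moderate=0.05 → w = 0.05
Rules with consequent 'mid': {R2, R4} → strengths 0.43, 0.05
Aggregate via t-conorm [min(1, a+b)]: 0.48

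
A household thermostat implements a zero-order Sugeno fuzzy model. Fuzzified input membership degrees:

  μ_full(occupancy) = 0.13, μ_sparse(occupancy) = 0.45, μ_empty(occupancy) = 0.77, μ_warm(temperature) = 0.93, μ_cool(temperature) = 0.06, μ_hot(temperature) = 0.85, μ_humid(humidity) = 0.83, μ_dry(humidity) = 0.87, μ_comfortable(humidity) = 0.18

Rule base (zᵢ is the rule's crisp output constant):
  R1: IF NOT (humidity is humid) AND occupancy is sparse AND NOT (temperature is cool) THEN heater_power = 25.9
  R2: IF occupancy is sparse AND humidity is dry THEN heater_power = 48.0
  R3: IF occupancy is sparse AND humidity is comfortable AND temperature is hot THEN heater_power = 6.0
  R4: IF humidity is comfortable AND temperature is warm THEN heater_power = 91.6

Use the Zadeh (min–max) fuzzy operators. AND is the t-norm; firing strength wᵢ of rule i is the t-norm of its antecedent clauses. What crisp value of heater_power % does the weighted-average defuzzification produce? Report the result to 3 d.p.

44.460

R1 (z=25.9): ¬humid=1−0.83=0.17, sparse=0.45, ¬cool=1−0.06=0.94; AND[min(a, b)] → w = 0.17
R2 (z=48.0): sparse=0.45, dry=0.87; AND[min(a, b)] → w = 0.45
R3 (z=6.0): sparse=0.45, comfortable=0.18, hot=0.85; AND[min(a, b)] → w = 0.18
R4 (z=91.6): comfortable=0.18, warm=0.93; AND[min(a, b)] → w = 0.18
Weighted average = (0.17·25.9 + 0.45·48.0 + 0.18·6.0 + 0.18·91.6) / (0.17 + 0.45 + 0.18 + 0.18)
  = 43.5710 / 0.9800 = 44.460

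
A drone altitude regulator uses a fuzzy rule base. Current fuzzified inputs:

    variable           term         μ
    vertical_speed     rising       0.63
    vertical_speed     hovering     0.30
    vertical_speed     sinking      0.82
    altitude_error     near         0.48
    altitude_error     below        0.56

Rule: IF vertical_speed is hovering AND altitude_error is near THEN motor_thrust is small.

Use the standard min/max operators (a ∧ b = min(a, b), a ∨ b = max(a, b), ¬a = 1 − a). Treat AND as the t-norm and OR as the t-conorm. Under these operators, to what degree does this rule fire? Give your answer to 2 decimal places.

firing strength: hovering=0.30, near=0.48; AND[min(a, b)] → w = 0.30

0.30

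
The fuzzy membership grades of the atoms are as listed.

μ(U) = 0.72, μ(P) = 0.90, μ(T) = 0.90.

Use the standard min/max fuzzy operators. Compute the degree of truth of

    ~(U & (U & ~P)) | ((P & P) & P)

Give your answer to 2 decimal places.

0.90

~P = 1 − 0.90 = 0.10
U & ~P = min(a, b) on (0.72, 0.10) = 0.10
U & (U & ~P) = min(a, b) on (0.72, 0.10) = 0.10
~(U & (U & ~P)) = 1 − 0.10 = 0.90
P & P = min(a, b) on (0.90, 0.90) = 0.90
(P & P) & P = min(a, b) on (0.90, 0.90) = 0.90
~(U & (U & ~P)) | ((P & P) & P) = max(a, b) on (0.90, 0.90) = 0.90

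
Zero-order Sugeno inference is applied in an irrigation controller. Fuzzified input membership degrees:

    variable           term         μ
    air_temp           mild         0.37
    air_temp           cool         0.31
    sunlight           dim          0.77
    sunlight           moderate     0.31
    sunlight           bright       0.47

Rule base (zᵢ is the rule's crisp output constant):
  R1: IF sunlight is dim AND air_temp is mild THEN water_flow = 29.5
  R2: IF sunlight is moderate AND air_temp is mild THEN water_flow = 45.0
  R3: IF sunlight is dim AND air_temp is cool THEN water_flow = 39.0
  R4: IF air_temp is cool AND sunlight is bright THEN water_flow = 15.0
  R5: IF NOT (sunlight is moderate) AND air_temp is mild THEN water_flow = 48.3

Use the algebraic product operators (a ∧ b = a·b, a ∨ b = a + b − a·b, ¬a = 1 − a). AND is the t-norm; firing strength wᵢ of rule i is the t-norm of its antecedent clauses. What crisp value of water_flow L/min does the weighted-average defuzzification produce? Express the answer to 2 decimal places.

R1 (z=29.5): dim=0.77, mild=0.37; AND[a·b] → w = 0.2849
R2 (z=45.0): moderate=0.31, mild=0.37; AND[a·b] → w = 0.1147
R3 (z=39.0): dim=0.77, cool=0.31; AND[a·b] → w = 0.2387
R4 (z=15.0): cool=0.31, bright=0.47; AND[a·b] → w = 0.1457
R5 (z=48.3): ¬moderate=1−0.31=0.69, mild=0.37; AND[a·b] → w = 0.2553
Weighted average = (0.2849·29.5 + 0.1147·45.0 + 0.2387·39.0 + 0.1457·15.0 + 0.2553·48.3) / (0.2849 + 0.1147 + 0.2387 + 0.1457 + 0.2553)
  = 37.3918 / 1.0393 = 35.98

35.98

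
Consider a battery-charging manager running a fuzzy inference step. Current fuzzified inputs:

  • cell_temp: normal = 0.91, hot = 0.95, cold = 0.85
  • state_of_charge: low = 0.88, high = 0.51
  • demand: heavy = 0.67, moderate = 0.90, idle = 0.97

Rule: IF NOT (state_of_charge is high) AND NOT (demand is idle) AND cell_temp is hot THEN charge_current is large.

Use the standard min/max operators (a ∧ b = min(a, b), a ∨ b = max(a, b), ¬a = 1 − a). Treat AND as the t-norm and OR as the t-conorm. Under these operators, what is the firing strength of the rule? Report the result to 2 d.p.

firing strength: ¬high=1−0.51=0.49, ¬idle=1−0.97=0.03, hot=0.95; AND[min(a, b)] → w = 0.03

0.03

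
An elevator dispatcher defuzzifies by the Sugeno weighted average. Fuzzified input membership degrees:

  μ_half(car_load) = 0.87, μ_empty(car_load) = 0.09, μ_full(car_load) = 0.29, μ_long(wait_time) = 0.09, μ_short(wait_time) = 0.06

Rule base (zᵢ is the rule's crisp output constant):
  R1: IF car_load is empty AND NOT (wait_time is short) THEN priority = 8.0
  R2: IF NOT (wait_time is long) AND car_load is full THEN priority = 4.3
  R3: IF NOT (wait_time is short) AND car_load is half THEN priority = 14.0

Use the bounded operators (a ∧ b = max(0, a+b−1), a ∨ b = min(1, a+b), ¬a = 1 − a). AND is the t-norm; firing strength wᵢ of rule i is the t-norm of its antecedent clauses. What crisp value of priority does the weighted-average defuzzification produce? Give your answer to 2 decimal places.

11.96

R1 (z=8.0): empty=0.09, ¬short=1−0.06=0.94; AND[max(0, a+b−1)] → w = 0.03
R2 (z=4.3): ¬long=1−0.09=0.91, full=0.29; AND[max(0, a+b−1)] → w = 0.20
R3 (z=14.0): ¬short=1−0.06=0.94, half=0.87; AND[max(0, a+b−1)] → w = 0.81
Weighted average = (0.03·8.0 + 0.20·4.3 + 0.81·14.0) / (0.03 + 0.20 + 0.81)
  = 12.4400 / 1.0400 = 11.96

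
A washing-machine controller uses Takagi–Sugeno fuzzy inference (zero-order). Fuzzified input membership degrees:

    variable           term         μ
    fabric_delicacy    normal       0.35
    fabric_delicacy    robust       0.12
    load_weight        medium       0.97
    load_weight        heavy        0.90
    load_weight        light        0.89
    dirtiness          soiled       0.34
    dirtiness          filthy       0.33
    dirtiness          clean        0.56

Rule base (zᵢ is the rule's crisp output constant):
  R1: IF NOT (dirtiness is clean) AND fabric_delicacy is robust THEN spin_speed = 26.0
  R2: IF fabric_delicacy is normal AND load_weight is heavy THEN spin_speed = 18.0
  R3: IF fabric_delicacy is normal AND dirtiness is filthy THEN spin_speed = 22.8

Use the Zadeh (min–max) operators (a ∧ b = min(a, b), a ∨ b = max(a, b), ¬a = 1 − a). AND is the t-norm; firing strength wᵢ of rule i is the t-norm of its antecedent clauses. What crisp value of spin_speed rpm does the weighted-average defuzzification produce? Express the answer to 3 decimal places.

R1 (z=26.0): ¬clean=1−0.56=0.44, robust=0.12; AND[min(a, b)] → w = 0.12
R2 (z=18.0): normal=0.35, heavy=0.90; AND[min(a, b)] → w = 0.35
R3 (z=22.8): normal=0.35, filthy=0.33; AND[min(a, b)] → w = 0.33
Weighted average = (0.12·26.0 + 0.35·18.0 + 0.33·22.8) / (0.12 + 0.35 + 0.33)
  = 16.9440 / 0.8000 = 21.180

21.180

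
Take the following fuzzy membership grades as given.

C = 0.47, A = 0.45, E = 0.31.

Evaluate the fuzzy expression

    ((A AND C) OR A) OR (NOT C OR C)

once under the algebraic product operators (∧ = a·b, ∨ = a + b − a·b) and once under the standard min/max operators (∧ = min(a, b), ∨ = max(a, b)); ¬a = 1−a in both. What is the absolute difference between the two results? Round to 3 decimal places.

Under algebraic product:
  A AND C = a·b on (0.4500, 0.4700) = 0.2115
  (A AND C) OR A = a + b − a·b on (0.2115, 0.4500) = 0.5663
  NOT C = 1 − 0.4700 = 0.5300
  NOT C OR C = a + b − a·b on (0.5300, 0.4700) = 0.7509
  ((A AND C) OR A) OR (NOT C OR C) = a + b − a·b on (0.5663, 0.7509) = 0.8920
  → value = 0.8920
Under standard min/max:
  A AND C = min(a, b) on (0.45, 0.47) = 0.45
  (A AND C) OR A = max(a, b) on (0.45, 0.45) = 0.45
  NOT C = 1 − 0.47 = 0.53
  NOT C OR C = max(a, b) on (0.53, 0.47) = 0.53
  ((A AND C) OR A) OR (NOT C OR C) = max(a, b) on (0.45, 0.53) = 0.53
  → value = 0.5300
|0.8920 − 0.5300| = 0.362

0.362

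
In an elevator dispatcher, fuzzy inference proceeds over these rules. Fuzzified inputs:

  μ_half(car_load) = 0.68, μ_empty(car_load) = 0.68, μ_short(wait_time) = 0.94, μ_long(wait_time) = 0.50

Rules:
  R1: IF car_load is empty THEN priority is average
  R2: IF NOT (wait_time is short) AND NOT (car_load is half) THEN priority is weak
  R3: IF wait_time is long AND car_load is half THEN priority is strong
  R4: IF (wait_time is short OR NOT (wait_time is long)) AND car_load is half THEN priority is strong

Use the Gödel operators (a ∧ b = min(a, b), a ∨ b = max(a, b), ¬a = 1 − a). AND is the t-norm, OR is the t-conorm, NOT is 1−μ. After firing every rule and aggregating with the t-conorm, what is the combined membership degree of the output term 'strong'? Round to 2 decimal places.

R1: empty=0.68 → w = 0.68
R2: ¬short=1−0.94=0.06, ¬half=1−0.68=0.32; AND[min(a, b)] → w = 0.06
R3: long=0.50, half=0.68; AND[min(a, b)] → w = 0.50
R4: (short=0.94 OR ¬long=1−0.50=0.50) = 0.94; AND[min(a, b)] with half=0.68 → w = 0.68
Rules with consequent 'strong': {R3, R4} → strengths 0.50, 0.68
Aggregate via t-conorm [max(a, b)]: 0.68

0.68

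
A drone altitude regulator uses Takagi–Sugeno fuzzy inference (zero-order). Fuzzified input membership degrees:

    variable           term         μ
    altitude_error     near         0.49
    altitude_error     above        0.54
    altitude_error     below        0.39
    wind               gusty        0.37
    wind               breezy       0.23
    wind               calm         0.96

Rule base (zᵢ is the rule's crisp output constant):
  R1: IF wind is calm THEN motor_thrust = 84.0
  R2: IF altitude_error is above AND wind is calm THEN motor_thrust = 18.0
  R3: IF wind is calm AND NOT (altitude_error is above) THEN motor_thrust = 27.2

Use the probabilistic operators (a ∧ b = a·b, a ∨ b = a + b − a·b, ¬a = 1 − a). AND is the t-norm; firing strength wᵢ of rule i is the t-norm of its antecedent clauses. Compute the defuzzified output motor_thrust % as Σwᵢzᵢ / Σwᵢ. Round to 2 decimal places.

R1 (z=84.0): calm=0.96 → w = 0.9600
R2 (z=18.0): above=0.54, calm=0.96; AND[a·b] → w = 0.5184
R3 (z=27.2): calm=0.96, ¬above=1−0.54=0.46; AND[a·b] → w = 0.4416
Weighted average = (0.9600·84.0 + 0.5184·18.0 + 0.4416·27.2) / (0.9600 + 0.5184 + 0.4416)
  = 101.9827 / 1.9200 = 53.12

53.12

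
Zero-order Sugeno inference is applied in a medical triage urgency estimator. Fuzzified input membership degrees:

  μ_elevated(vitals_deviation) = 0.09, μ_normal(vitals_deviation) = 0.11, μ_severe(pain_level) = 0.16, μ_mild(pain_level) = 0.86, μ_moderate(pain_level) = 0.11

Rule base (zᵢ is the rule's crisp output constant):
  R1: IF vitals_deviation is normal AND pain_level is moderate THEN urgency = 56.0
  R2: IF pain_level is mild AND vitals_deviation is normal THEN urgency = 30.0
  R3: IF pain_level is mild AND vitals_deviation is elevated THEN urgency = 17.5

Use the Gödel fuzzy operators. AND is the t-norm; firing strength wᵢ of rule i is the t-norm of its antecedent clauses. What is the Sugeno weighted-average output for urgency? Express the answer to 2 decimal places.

R1 (z=56.0): normal=0.11, moderate=0.11; AND[min(a, b)] → w = 0.11
R2 (z=30.0): mild=0.86, normal=0.11; AND[min(a, b)] → w = 0.11
R3 (z=17.5): mild=0.86, elevated=0.09; AND[min(a, b)] → w = 0.09
Weighted average = (0.11·56.0 + 0.11·30.0 + 0.09·17.5) / (0.11 + 0.11 + 0.09)
  = 11.0350 / 0.3100 = 35.60

35.60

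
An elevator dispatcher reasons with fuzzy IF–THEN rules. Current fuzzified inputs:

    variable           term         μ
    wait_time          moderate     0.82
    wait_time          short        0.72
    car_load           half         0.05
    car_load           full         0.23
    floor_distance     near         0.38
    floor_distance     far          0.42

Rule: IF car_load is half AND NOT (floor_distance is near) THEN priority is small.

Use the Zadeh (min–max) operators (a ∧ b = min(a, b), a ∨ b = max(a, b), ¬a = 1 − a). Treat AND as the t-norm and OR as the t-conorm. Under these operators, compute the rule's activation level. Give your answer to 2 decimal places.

0.05

firing strength: half=0.05, ¬near=1−0.38=0.62; AND[min(a, b)] → w = 0.05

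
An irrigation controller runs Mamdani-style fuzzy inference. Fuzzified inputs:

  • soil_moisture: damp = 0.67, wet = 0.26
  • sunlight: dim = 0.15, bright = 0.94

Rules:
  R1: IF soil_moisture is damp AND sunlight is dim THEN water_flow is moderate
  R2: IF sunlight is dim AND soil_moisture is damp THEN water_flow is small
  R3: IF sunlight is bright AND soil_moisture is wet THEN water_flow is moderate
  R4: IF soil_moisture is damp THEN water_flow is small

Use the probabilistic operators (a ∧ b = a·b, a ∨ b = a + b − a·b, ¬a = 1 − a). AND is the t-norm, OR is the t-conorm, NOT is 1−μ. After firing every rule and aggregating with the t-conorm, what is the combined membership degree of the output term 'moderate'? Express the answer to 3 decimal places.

R1: damp=0.67, dim=0.15; AND[a·b] → w = 0.1005
R2: dim=0.15, damp=0.67; AND[a·b] → w = 0.1005
R3: bright=0.94, wet=0.26; AND[a·b] → w = 0.2444
R4: damp=0.67 → w = 0.6700
Rules with consequent 'moderate': {R1, R3} → strengths 0.1005, 0.2444
Aggregate via t-conorm [a + b − a·b]: 0.3203

0.320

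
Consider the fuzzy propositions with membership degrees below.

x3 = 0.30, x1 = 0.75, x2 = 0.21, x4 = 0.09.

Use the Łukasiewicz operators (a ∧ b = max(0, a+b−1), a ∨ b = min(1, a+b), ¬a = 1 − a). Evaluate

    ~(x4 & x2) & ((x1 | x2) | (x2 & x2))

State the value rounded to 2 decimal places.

0.96

x4 & x2 = max(0, a+b−1) on (0.09, 0.21) = 0.00
~(x4 & x2) = 1 − 0.00 = 1.00
x1 | x2 = min(1, a+b) on (0.75, 0.21) = 0.96
x2 & x2 = max(0, a+b−1) on (0.21, 0.21) = 0.00
(x1 | x2) | (x2 & x2) = min(1, a+b) on (0.96, 0.00) = 0.96
~(x4 & x2) & ((x1 | x2) | (x2 & x2)) = max(0, a+b−1) on (1.00, 0.96) = 0.96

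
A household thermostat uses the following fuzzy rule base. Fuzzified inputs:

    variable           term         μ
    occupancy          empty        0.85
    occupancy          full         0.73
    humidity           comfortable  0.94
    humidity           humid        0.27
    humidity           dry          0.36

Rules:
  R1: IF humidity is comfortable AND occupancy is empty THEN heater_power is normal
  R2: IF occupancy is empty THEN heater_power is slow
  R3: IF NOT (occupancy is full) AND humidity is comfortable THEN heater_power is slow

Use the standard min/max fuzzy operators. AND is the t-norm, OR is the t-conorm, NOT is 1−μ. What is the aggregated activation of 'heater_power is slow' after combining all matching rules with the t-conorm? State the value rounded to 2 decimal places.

R1: comfortable=0.94, empty=0.85; AND[min(a, b)] → w = 0.85
R2: empty=0.85 → w = 0.85
R3: ¬full=1−0.73=0.27, comfortable=0.94; AND[min(a, b)] → w = 0.27
Rules with consequent 'slow': {R2, R3} → strengths 0.85, 0.27
Aggregate via t-conorm [max(a, b)]: 0.85

0.85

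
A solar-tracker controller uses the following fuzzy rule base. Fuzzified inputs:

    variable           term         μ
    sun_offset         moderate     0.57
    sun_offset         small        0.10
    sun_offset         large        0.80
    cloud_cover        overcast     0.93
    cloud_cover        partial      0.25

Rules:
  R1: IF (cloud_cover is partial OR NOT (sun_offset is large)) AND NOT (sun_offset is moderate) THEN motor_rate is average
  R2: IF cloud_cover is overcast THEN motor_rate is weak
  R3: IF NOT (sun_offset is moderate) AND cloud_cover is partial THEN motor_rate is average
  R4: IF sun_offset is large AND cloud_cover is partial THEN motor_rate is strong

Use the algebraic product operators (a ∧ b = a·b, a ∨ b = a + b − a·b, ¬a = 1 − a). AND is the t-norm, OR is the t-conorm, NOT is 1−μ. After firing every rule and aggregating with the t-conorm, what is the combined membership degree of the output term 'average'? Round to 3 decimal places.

0.261

R1: (partial=0.25 OR ¬large=1−0.80=0.20) = 0.4000; AND[a·b] with ¬moderate=1−0.57=0.43 → w = 0.1720
R2: overcast=0.93 → w = 0.9300
R3: ¬moderate=1−0.57=0.43, partial=0.25; AND[a·b] → w = 0.1075
R4: large=0.80, partial=0.25; AND[a·b] → w = 0.2000
Rules with consequent 'average': {R1, R3} → strengths 0.1720, 0.1075
Aggregate via t-conorm [a + b − a·b]: 0.2610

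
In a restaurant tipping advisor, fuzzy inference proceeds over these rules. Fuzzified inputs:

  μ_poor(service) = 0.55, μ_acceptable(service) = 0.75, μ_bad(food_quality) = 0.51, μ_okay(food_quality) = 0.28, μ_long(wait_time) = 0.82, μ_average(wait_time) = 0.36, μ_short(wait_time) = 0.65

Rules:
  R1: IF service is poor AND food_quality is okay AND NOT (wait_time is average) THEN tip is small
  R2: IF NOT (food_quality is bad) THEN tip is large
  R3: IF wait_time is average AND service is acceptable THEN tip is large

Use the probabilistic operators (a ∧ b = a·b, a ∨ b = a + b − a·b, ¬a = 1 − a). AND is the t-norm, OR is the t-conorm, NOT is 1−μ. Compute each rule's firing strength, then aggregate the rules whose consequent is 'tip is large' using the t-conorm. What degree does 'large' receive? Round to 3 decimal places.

R1: poor=0.55, okay=0.28, ¬average=1−0.36=0.64; AND[a·b] → w = 0.0986
R2: ¬bad=1−0.51=0.49 → w = 0.4900
R3: average=0.36, acceptable=0.75; AND[a·b] → w = 0.2700
Rules with consequent 'large': {R2, R3} → strengths 0.4900, 0.2700
Aggregate via t-conorm [a + b − a·b]: 0.6277

0.628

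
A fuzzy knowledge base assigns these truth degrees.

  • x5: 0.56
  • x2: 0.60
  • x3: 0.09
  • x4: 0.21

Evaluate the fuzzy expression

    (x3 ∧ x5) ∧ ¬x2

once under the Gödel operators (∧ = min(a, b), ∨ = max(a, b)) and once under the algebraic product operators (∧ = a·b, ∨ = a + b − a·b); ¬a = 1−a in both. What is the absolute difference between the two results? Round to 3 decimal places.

0.070

Under Gödel:
  x3 ∧ x5 = min(a, b) on (0.09, 0.56) = 0.09
  ¬x2 = 1 − 0.60 = 0.40
  (x3 ∧ x5) ∧ ¬x2 = min(a, b) on (0.09, 0.40) = 0.09
  → value = 0.0900
Under algebraic product:
  x3 ∧ x5 = a·b on (0.0900, 0.5600) = 0.0504
  ¬x2 = 1 − 0.6000 = 0.4000
  (x3 ∧ x5) ∧ ¬x2 = a·b on (0.0504, 0.4000) = 0.0202
  → value = 0.0202
|0.0900 − 0.0202| = 0.070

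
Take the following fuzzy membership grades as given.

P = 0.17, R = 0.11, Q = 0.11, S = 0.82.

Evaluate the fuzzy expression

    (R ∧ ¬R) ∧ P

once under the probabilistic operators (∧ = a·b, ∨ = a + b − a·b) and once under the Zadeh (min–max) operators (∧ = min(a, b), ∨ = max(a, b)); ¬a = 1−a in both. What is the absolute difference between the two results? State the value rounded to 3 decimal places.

0.093

Under probabilistic:
  ¬R = 1 − 0.1100 = 0.8900
  R ∧ ¬R = a·b on (0.1100, 0.8900) = 0.0979
  (R ∧ ¬R) ∧ P = a·b on (0.0979, 0.1700) = 0.0166
  → value = 0.0166
Under Zadeh (min–max):
  ¬R = 1 − 0.11 = 0.89
  R ∧ ¬R = min(a, b) on (0.11, 0.89) = 0.11
  (R ∧ ¬R) ∧ P = min(a, b) on (0.11, 0.17) = 0.11
  → value = 0.1100
|0.0166 − 0.1100| = 0.093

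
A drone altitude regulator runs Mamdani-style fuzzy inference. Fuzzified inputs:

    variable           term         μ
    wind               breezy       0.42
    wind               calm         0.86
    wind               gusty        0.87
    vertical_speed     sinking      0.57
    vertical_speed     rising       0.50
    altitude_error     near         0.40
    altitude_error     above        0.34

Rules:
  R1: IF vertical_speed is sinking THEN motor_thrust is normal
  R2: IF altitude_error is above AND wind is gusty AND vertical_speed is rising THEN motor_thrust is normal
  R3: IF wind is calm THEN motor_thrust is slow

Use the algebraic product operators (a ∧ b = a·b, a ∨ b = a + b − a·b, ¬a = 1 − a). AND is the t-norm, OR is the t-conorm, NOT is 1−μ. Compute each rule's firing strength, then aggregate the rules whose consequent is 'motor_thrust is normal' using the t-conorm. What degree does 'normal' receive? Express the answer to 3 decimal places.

0.634

R1: sinking=0.57 → w = 0.5700
R2: above=0.34, gusty=0.87, rising=0.50; AND[a·b] → w = 0.1479
R3: calm=0.86 → w = 0.8600
Rules with consequent 'normal': {R1, R2} → strengths 0.5700, 0.1479
Aggregate via t-conorm [a + b − a·b]: 0.6336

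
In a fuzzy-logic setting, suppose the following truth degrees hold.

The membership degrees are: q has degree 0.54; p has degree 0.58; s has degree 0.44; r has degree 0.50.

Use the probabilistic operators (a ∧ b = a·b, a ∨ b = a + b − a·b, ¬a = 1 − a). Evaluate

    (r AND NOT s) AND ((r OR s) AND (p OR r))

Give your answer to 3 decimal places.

NOT s = 1 − 0.4400 = 0.5600
r AND NOT s = a·b on (0.5000, 0.5600) = 0.2800
r OR s = a + b − a·b on (0.5000, 0.4400) = 0.7200
p OR r = a + b − a·b on (0.5800, 0.5000) = 0.7900
(r OR s) AND (p OR r) = a·b on (0.7200, 0.7900) = 0.5688
(r AND NOT s) AND ((r OR s) AND (p OR r)) = a·b on (0.2800, 0.5688) = 0.1593

0.159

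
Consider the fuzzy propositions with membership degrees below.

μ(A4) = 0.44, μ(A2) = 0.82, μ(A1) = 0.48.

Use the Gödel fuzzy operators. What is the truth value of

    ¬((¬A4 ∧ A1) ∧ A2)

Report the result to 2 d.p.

¬A4 = 1 − 0.44 = 0.56
¬A4 ∧ A1 = min(a, b) on (0.56, 0.48) = 0.48
(¬A4 ∧ A1) ∧ A2 = min(a, b) on (0.48, 0.82) = 0.48
¬((¬A4 ∧ A1) ∧ A2) = 1 − 0.48 = 0.52

0.52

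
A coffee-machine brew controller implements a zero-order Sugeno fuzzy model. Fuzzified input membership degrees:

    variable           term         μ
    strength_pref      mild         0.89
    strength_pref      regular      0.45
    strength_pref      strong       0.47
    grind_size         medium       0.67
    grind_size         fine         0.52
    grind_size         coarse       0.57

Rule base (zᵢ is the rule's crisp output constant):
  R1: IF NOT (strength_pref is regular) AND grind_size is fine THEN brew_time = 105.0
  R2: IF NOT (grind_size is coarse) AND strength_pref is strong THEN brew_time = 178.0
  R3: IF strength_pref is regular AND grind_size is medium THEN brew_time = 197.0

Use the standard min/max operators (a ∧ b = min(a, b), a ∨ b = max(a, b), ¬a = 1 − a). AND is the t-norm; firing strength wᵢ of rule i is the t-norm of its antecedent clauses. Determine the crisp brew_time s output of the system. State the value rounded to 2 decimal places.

156.99

R1 (z=105.0): ¬regular=1−0.45=0.55, fine=0.52; AND[min(a, b)] → w = 0.52
R2 (z=178.0): ¬coarse=1−0.57=0.43, strong=0.47; AND[min(a, b)] → w = 0.43
R3 (z=197.0): regular=0.45, medium=0.67; AND[min(a, b)] → w = 0.45
Weighted average = (0.52·105.0 + 0.43·178.0 + 0.45·197.0) / (0.52 + 0.43 + 0.45)
  = 219.7900 / 1.4000 = 156.99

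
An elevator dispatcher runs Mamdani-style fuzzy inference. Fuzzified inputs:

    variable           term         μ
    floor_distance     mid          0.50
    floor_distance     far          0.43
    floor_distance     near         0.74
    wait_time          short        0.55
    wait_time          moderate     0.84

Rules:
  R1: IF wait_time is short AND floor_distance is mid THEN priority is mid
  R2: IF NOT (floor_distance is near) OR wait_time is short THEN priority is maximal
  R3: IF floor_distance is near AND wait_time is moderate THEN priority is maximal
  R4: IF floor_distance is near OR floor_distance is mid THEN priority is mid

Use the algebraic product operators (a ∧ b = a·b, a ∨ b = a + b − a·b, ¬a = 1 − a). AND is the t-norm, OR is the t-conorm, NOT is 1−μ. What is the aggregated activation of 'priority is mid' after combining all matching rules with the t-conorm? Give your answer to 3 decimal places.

0.906

R1: short=0.55, mid=0.50; AND[a·b] → w = 0.2750
R2: ¬near=1−0.74=0.26, short=0.55; OR[a + b − a·b] → w = 0.6670
R3: near=0.74, moderate=0.84; AND[a·b] → w = 0.6216
R4: near=0.74, mid=0.50; OR[a + b − a·b] → w = 0.8700
Rules with consequent 'mid': {R1, R4} → strengths 0.2750, 0.8700
Aggregate via t-conorm [a + b − a·b]: 0.9058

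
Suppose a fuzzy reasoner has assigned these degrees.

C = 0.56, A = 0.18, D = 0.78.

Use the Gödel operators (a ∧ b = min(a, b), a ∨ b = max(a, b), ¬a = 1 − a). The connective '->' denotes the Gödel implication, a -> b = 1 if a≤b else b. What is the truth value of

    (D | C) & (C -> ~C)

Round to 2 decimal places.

0.44

D | C = max(a, b) on (0.78, 0.56) = 0.78
~C = 1 − 0.56 = 0.44
C -> ~C  [Gödel: 1 if a≤b else b] with a=0.56, b=0.44 → 0.44
(D | C) & (C -> ~C) = min(a, b) on (0.78, 0.44) = 0.44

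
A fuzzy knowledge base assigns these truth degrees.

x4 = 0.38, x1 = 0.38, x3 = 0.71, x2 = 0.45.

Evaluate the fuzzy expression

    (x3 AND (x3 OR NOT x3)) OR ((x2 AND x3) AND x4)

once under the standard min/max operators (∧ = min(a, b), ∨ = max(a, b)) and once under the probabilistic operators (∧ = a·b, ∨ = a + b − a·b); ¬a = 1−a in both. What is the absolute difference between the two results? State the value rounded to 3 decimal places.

Under standard min/max:
  NOT x3 = 1 − 0.71 = 0.29
  x3 OR NOT x3 = max(a, b) on (0.71, 0.29) = 0.71
  x3 AND (x3 OR NOT x3) = min(a, b) on (0.71, 0.71) = 0.71
  x2 AND x3 = min(a, b) on (0.45, 0.71) = 0.45
  (x2 AND x3) AND x4 = min(a, b) on (0.45, 0.38) = 0.38
  (x3 AND (x3 OR NOT x3)) OR ((x2 AND x3) AND x4) = max(a, b) on (0.71, 0.38) = 0.71
  → value = 0.7100
Under probabilistic:
  NOT x3 = 1 − 0.7100 = 0.2900
  x3 OR NOT x3 = a + b − a·b on (0.7100, 0.2900) = 0.7941
  x3 AND (x3 OR NOT x3) = a·b on (0.7100, 0.7941) = 0.5638
  x2 AND x3 = a·b on (0.4500, 0.7100) = 0.3195
  (x2 AND x3) AND x4 = a·b on (0.3195, 0.3800) = 0.1214
  (x3 AND (x3 OR NOT x3)) OR ((x2 AND x3) AND x4) = a + b − a·b on (0.5638, 0.1214) = 0.6168
  → value = 0.6168
|0.7100 − 0.6168| = 0.093

0.093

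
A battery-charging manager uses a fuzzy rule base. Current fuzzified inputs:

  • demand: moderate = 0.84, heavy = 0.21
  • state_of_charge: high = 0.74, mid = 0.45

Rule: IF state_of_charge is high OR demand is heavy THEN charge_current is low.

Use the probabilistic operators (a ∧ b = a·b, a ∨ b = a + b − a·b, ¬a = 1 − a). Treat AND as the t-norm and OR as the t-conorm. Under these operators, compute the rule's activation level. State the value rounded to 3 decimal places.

firing strength: high=0.74, heavy=0.21; OR[a + b − a·b] → w = 0.7946

0.795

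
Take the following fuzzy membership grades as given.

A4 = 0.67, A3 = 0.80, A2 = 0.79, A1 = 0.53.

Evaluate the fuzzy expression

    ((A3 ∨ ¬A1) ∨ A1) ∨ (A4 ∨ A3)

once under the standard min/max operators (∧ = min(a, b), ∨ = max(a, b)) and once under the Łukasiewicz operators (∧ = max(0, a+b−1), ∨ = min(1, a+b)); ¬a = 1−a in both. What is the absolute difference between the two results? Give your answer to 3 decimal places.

0.200

Under standard min/max:
  ¬A1 = 1 − 0.53 = 0.47
  A3 ∨ ¬A1 = max(a, b) on (0.80, 0.47) = 0.80
  (A3 ∨ ¬A1) ∨ A1 = max(a, b) on (0.80, 0.53) = 0.80
  A4 ∨ A3 = max(a, b) on (0.67, 0.80) = 0.80
  ((A3 ∨ ¬A1) ∨ A1) ∨ (A4 ∨ A3) = max(a, b) on (0.80, 0.80) = 0.80
  → value = 0.8000
Under Łukasiewicz:
  ¬A1 = 1 − 0.53 = 0.47
  A3 ∨ ¬A1 = min(1, a+b) on (0.80, 0.47) = 1.00
  (A3 ∨ ¬A1) ∨ A1 = min(1, a+b) on (1.00, 0.53) = 1.00
  A4 ∨ A3 = min(1, a+b) on (0.67, 0.80) = 1.00
  ((A3 ∨ ¬A1) ∨ A1) ∨ (A4 ∨ A3) = min(1, a+b) on (1.00, 1.00) = 1.00
  → value = 1.0000
|0.8000 − 1.0000| = 0.200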